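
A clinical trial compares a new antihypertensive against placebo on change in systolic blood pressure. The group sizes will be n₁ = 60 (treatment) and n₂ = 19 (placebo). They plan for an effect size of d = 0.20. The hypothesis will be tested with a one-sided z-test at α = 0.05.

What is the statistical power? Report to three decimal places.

Noncentrality parameter: δ = d / √(1/n₁ + 1/n₂) = 0.20 / √(1/60 + 1/19) = 0.7597
One-sided α = 0.05 → critical value z_{0.05} = 1.645.
Power = Φ(δ − 1.645) = Φ(-0.885) = 0.1880.

Power ≈ 0.188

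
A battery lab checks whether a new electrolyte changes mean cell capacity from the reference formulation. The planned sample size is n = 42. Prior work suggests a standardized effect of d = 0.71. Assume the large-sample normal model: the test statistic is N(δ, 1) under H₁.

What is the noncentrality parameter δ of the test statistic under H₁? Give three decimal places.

δ ≈ 4.601

The noncentrality parameter scales effect size by the design's sample-size factor: δ = d·√n = 0.71 × √42 = 4.6013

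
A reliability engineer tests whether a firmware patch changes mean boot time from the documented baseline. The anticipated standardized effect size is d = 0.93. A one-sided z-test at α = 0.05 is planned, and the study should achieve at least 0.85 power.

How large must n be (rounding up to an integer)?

For power 0.85 need Φ(δ − z_{0.05}) = 0.85, so δ = z_{0.05} + z_{0.15} = 1.645 + 1.036 = 2.681.
δ = d·√n ⇒ n = (δ/d)² = (2.681 / 0.93)² = 8.31.
Rounding up, n = 9.

n = 9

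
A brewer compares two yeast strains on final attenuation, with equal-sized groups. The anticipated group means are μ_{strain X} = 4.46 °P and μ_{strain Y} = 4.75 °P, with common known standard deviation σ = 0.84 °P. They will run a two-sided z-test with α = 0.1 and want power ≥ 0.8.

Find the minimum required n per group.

Standardized effect: d = |μ_{strain X} − μ_{strain Y}| / σ = |4.46 − 4.75| / 0.84 = 0.3452
For power 0.8 need Φ(δ − z_{0.05}) = 0.8, so δ = z_{0.05} + z_{0.20} = 1.645 + 0.842 = 2.486.
(For δ > 0 the lower-tail rejection region contributes negligibly to power, so the one-term inversion is standard.)
δ = d·√(n/2) ⇒ n = 2(δ/d)² = 2 × (2.486 / 0.3452)² = 103.74.
Round up to the next whole unit.

n = 104 per group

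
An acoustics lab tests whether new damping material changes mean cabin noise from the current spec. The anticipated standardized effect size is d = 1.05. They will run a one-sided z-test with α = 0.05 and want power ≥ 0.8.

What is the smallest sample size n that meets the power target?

n = 6

Set Φ(δ − 1.645) = 0.8; then δ − 1.645 = Φ⁻¹(0.8) = 0.842, giving δ = 2.486.
δ = d·√n ⇒ n = (δ/d)² = (2.486 / 1.05)² = 5.61.
Round up to the next whole unit.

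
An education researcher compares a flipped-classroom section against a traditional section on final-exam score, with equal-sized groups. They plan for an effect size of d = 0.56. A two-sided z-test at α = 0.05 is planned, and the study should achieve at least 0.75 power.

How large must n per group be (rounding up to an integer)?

Set Φ(δ − 1.960) = 0.75; then δ − 1.960 = Φ⁻¹(0.75) = 0.674, giving δ = 2.634.
(The Φ(−δ − z_{α/2}) term is vanishingly small for δ > 0 and is dropped in the standard sample-size formula.)
δ = d·√(n/2) ⇒ n = 2(δ/d)² = 2 × (2.634 / 0.56)² = 44.26.
Rounding up, n = 45 per group.

n = 45 per group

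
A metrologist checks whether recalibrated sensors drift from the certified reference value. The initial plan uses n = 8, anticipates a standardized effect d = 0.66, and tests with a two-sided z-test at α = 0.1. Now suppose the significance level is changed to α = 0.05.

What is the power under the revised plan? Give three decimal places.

δ = d·√n = 0.66 × √8 = 1.8668 (unchanged). New critical value: z_{0.025} = 1.960.
Revised power = Φ(δ − 1.960) + Φ(−δ − 1.960) = Φ(-0.093) + Φ(-3.827) = 0.4629 + 0.0001 = 0.4629.

Power ≈ 0.463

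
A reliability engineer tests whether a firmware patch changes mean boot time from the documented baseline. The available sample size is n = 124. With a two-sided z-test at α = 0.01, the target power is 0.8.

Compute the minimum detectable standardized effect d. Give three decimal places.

Required noncentrality: δ = z_{0.005} + z_{0.20} = 2.576 + 0.842 = 3.417.
(The second rejection-region term Φ(−δ − z_{α/2}) is negligible and dropped.)
δ = d·√n ⇒ d = δ/√n = 3.417/√124 = 0.3069.

d ≈ 0.307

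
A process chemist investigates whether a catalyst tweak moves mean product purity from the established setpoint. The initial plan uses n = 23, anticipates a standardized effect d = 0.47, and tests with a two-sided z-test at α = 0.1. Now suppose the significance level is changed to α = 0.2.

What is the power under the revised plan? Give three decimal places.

δ = d·√n = 0.47 × √23 = 2.2540 (unchanged). New critical value: z_{0.1} = 1.282.
Revised power = Φ(δ − 1.282) + Φ(−δ − 1.282) = Φ(0.972) + Φ(-3.536) = 0.8346 + 0.0002 = 0.8348.

Power ≈ 0.835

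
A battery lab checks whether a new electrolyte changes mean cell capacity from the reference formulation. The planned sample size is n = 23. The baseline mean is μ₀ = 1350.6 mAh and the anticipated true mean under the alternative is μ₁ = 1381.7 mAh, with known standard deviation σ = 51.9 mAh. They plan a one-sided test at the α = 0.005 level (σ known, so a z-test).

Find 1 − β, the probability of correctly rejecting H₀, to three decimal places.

Power ≈ 0.617

Standardized effect: d = |μ₁ − μ₀| / σ = |1381.7 − 1350.6| / 51.9 = 0.5992
Noncentrality parameter: λ = d·√n = 0.5992 × √23 = 2.8738
One-sided α = 0.005 → critical value z_{0.005} = 2.576.
Power = P(Z > 2.576 − λ) = Φ(0.298) = 0.6171.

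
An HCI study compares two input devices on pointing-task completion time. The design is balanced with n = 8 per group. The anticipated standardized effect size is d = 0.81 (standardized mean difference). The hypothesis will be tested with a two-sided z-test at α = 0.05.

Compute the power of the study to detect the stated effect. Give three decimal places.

Power ≈ 0.367

Noncentrality parameter: δ = d·√(n/2) = 0.81 × √(8/2) = 1.6200
Critical value for a two-sided test at α = 0.05: z_{α/2} = 1.960.
Power = Φ(δ − 1.960) + Φ(−δ − 1.960) = Φ(-0.340) + Φ(-3.580) = 0.3669 + 0.0002 = 0.3671.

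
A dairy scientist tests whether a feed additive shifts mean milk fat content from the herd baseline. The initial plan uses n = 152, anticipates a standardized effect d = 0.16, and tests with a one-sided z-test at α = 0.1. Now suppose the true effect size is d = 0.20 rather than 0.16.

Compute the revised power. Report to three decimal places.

With d = 0.20: δ = d·√n = 0.20 × √152 = 2.4658. Critical value z_{0.1} = 1.282.
Revised power = Φ(δ − 1.282) = Φ(1.184) = 0.8818.

Power ≈ 0.882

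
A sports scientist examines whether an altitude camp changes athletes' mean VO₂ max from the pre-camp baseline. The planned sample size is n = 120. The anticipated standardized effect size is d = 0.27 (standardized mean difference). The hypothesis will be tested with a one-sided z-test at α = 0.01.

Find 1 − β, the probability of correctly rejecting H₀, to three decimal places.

Noncentrality parameter: δ = d·√n = 0.27 × √120 = 2.9577
One-sided α = 0.01 → critical value z_{0.01} = 2.326.
Power = P(Z > 2.326 − δ) = Φ(0.631) = 0.7361.

Power ≈ 0.736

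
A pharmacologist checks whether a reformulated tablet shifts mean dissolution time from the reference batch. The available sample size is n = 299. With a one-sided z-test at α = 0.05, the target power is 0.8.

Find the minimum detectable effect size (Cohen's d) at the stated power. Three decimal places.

Need Φ(δ − 1.645) = 0.8, so δ = 1.645 + 0.842 = 2.486.
δ = d·√n ⇒ d = δ/√n = 2.486/√299 = 0.1438.

d ≈ 0.144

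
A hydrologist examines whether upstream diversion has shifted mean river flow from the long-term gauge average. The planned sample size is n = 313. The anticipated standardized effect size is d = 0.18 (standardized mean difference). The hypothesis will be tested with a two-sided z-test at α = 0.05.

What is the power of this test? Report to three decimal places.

Noncentrality parameter: δ = d·√n = 0.18 × √313 = 3.1845
Two-sided α = 0.05 → critical value z_{0.025} = 1.960.
Power = Φ(δ − 1.960) + Φ(−δ − 1.960) = Φ(1.225) + Φ(-5.144) = 0.8896 + 0.0000 = 0.8896.

Power ≈ 0.890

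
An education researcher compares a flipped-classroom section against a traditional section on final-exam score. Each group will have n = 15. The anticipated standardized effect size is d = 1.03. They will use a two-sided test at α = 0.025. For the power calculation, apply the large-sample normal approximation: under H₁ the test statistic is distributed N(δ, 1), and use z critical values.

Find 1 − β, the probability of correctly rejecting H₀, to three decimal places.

Power ≈ 0.719

Noncentrality parameter: δ = d·√(n/2) = 1.03 × √(15/2) = 2.8208
Two-sided α = 0.025 → critical value z_{0.0125} = 2.241.
Power = Φ(δ − 2.241) + Φ(−δ − 2.241) = Φ(0.579) + Φ(-5.062) = 0.7188 + 0.0000 = 0.7188.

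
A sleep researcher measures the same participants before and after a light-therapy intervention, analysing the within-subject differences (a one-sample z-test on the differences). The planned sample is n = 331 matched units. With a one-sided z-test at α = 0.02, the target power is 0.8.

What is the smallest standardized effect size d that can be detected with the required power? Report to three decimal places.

d ≈ 0.159

Need Φ(δ − 2.054) = 0.8, so δ = 2.054 + 0.842 = 2.895.
δ = d·√n ⇒ d = δ/√n = 2.895/√331 = 0.1591.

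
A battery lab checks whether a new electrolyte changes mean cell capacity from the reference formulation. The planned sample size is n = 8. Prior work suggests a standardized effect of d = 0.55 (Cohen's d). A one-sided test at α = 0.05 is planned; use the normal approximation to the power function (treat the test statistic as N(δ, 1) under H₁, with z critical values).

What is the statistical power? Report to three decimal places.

Power ≈ 0.464

Noncentrality parameter: δ = d·√n = 0.55 × √8 = 1.5556
Critical value for a one-sided test at α = 0.05: z_α = 1.645.
Power = Φ(δ − 1.645) = Φ(-0.089) = 0.4645.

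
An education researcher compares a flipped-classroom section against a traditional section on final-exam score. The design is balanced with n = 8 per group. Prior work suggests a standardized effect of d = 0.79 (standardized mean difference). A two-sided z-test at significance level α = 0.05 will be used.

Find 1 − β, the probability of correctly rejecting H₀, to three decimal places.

Noncentrality parameter: λ = d·√(n/2) = 0.79 × √(8/2) = 1.5800
Critical value for a two-sided test at α = 0.05: z_{α/2} = 1.960.
Power = Φ(λ − 1.960) + Φ(−λ − 1.960) = Φ(-0.380) + Φ(-3.540) = 0.3520 + 0.0002 = 0.3522.

Power ≈ 0.352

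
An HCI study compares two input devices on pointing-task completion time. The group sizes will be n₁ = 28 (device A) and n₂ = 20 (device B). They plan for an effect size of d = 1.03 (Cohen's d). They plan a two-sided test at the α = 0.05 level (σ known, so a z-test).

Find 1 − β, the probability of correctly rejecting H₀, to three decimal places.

Noncentrality parameter: δ = d / √(1/n₁ + 1/n₂) = 1.03 / √(1/28 + 1/20) = 3.5181
Two-sided α = 0.05 → critical value z_{0.025} = 1.960.
Power = Φ(δ − 1.960) + Φ(−δ − 1.960) = Φ(1.558) + Φ(-5.478) = 0.9404 + 0.0000 = 0.9404.

Power ≈ 0.940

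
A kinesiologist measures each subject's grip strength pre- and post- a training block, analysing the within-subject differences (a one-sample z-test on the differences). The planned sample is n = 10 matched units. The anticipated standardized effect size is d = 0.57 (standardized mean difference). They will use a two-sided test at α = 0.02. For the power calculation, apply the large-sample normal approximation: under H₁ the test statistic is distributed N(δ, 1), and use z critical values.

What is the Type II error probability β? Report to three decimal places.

β ≈ 0.700

Noncentrality parameter: λ = d·√n = 0.57 × √10 = 1.8025
Two-sided α = 0.02 → critical value z_{0.01} = 2.326.
Power = Φ(λ − 2.326) + Φ(−λ − 2.326) = Φ(-0.524) + Φ(-4.129) = 0.3002 + 0.0000 = 0.3002.
Type II error: β = 1 − power = 1 − 0.3002 = 0.6998.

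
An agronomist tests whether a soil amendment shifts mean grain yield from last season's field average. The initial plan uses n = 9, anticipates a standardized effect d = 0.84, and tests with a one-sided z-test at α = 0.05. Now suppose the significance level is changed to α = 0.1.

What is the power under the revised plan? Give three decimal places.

Power ≈ 0.892

δ = d·√n = 0.84 × √9 = 2.5200 (unchanged). New critical value: z_{0.1} = 1.282.
Revised power = Φ(δ − 1.282) = Φ(1.238) = 0.8922.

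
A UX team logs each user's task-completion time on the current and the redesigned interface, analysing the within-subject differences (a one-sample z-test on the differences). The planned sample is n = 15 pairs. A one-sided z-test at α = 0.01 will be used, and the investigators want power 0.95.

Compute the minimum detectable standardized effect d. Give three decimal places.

d ≈ 1.025

Required noncentrality: δ = z_{0.01} + z_{0.05} = 2.326 + 1.645 = 3.971.
δ = d·√n ⇒ d = δ/√n = 3.971/√15 = 1.0254.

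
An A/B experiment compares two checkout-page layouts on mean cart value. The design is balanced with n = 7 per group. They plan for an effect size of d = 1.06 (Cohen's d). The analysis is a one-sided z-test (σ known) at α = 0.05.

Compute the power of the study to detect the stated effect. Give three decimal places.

Power ≈ 0.632

Noncentrality parameter: λ = d·√(n/2) = 1.06 × √(7/2) = 1.9831
One-sided α = 0.05 → critical value z_{0.05} = 1.645.
Power = P(Z > 1.645 − λ) = Φ(0.338) = 0.6324.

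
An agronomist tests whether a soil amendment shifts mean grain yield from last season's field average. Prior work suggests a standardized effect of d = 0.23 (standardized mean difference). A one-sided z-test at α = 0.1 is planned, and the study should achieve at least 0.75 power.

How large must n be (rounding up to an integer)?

n = 73

For power 0.75 need Φ(δ − z_{0.1}) = 0.75, so δ = z_{0.1} + z_{0.25} = 1.282 + 0.674 = 1.956.
δ = d·√n ⇒ n = (δ/d)² = (1.956 / 0.23)² = 72.33.
Round up to the next whole unit.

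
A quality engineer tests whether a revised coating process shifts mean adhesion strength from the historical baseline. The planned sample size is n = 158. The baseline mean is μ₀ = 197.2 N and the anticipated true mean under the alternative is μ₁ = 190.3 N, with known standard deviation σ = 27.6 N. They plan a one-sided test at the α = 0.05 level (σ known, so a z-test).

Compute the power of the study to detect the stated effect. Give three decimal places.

Power ≈ 0.933

Standardized effect: d = |μ₁ − μ₀| / σ = |190.3 − 197.2| / 27.6 = 0.2500
Noncentrality parameter: δ = d·√n = 0.2500 × √158 = 3.1425
One-sided α = 0.05 → critical value z_{0.05} = 1.645.
Power = P(Z > 1.645 − δ) = Φ(1.498) = 0.9329.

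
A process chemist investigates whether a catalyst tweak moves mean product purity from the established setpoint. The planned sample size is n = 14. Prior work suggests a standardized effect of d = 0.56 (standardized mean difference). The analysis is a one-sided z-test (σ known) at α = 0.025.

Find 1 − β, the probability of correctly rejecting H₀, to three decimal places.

Noncentrality parameter: δ = d·√n = 0.56 × √14 = 2.0953
One-sided α = 0.025 → critical value z_{0.025} = 1.960.
Power = Φ(δ − 1.960) = Φ(0.135) = 0.5538.

Power ≈ 0.554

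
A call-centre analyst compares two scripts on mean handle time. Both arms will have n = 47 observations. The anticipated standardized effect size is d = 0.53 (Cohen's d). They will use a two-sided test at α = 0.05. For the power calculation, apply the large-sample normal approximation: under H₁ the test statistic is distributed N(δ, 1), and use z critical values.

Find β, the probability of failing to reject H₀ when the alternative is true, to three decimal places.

β ≈ 0.271

Noncentrality parameter: λ = d·√(n/2) = 0.53 × √(47/2) = 2.5693
Critical value for a two-sided test at α = 0.05: z_{α/2} = 1.960.
Power = Φ(λ − 1.960) + Φ(−λ − 1.960) = Φ(0.609) + Φ(-4.529) = 0.7288 + 0.0000 = 0.7288.
Type II error: β = 1 − power = 1 − 0.7288 = 0.2712.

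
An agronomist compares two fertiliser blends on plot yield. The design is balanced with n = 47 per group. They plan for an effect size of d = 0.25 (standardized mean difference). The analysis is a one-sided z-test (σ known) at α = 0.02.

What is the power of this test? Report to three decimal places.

Noncentrality parameter: δ = d·√(n/2) = 0.25 × √(47/2) = 1.2119
Critical value for a one-sided test at α = 0.02: z_α = 2.054.
Power = P(Z > 2.054 − δ) = Φ(-0.842) = 0.1999.

Power ≈ 0.200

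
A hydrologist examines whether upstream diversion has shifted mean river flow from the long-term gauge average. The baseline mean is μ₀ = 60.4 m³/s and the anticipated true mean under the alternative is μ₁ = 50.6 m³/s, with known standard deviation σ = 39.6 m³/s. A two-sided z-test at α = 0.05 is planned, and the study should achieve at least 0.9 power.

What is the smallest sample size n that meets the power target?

Standardized effect: d = |μ₁ − μ₀| / σ = |50.6 − 60.4| / 39.6 = 0.2475
For power 0.9 need Φ(δ − z_{0.025}) = 0.9, so δ = z_{0.025} + z_{0.10} = 1.960 + 1.282 = 3.242.
(Ignoring the negligible lower-tail rejection probability gives the usual closed-form inversion.)
δ = d·√n ⇒ n = (δ/d)² = (3.242 / 0.2475)² = 171.57.
Round up to the next whole unit.

n = 172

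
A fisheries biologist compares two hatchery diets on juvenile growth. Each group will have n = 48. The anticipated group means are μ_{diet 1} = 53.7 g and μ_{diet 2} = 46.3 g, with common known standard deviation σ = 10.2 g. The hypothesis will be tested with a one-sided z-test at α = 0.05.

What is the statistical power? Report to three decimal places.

Standardized effect: d = |μ_{diet 1} − μ_{diet 2}| / σ = |53.7 − 46.3| / 10.2 = 0.7255
Noncentrality parameter: δ = d·√(n/2) = 0.7255 × √(48/2) = 3.5542
One-sided α = 0.05 → critical value z_{0.05} = 1.645.
Power = P(Z > 1.645 − δ) = Φ(1.909) = 0.9719.

Power ≈ 0.972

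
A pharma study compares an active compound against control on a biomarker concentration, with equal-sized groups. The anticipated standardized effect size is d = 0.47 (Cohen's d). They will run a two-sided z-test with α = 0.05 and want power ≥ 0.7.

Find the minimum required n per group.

n = 56 per group

Set Φ(δ − 1.960) = 0.7; then δ − 1.960 = Φ⁻¹(0.7) = 0.524, giving δ = 2.484.
(The Φ(−δ − z_{α/2}) term is vanishingly small for δ > 0 and is dropped in the standard sample-size formula.)
δ = d·√(n/2) ⇒ n = 2(δ/d)² = 2 × (2.484 / 0.47)² = 55.88.
Round up to the next whole unit.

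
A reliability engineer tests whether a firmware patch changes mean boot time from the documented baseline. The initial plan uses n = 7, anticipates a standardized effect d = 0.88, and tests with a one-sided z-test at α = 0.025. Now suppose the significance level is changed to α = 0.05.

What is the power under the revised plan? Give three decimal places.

δ = d·√n = 0.88 × √7 = 2.3283 (unchanged). New critical value: z_{0.05} = 1.645.
Revised power = Φ(δ − 1.645) = Φ(0.683) = 0.7528.

Power ≈ 0.753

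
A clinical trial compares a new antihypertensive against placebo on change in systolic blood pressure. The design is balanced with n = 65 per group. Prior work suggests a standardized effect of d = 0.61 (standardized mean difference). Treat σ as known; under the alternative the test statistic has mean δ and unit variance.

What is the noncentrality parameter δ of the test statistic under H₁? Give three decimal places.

The noncentrality parameter scales effect size by the design's sample-size factor: δ = d·√(n/2) = 0.61 × √(65/2) = 3.4775

δ ≈ 3.478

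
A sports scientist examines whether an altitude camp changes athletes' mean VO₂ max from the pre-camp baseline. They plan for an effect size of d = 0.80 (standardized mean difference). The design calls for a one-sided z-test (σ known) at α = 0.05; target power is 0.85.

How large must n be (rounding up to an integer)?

For power 0.85 need Φ(δ − z_{0.05}) = 0.85, so δ = z_{0.05} + z_{0.15} = 1.645 + 1.036 = 2.681.
δ = d·√n ⇒ n = (δ/d)² = (2.681 / 0.80)² = 11.23.
Round up to the next whole unit.

n = 12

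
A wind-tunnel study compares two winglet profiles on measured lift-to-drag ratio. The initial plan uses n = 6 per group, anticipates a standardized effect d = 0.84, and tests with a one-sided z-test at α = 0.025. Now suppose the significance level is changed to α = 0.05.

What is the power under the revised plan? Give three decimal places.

δ = d·√(n/2) = 0.84 × √(6/2) = 1.4549 (unchanged). New critical value: z_{0.05} = 1.645.
Revised power = P(Z > 1.645 − δ) = Φ(-0.190) = 0.4247.

Power ≈ 0.425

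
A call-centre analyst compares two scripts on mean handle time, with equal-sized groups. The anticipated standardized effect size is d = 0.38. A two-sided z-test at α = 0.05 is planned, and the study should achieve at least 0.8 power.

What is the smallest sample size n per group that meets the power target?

Set Φ(δ − 1.960) = 0.8; then δ − 1.960 = Φ⁻¹(0.8) = 0.842, giving δ = 2.802.
(Ignoring the negligible lower-tail rejection probability gives the usual closed-form inversion.)
δ = d·√(n/2) ⇒ n = 2(δ/d)² = 2 × (2.802 / 0.38)² = 108.71.
Rounding up, n = 109 per group.

n = 109 per group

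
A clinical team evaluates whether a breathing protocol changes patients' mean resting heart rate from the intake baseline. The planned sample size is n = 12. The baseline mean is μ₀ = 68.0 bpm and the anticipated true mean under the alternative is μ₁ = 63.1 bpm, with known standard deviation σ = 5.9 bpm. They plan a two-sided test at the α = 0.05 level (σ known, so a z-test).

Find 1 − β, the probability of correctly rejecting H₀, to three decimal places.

Power ≈ 0.820

Standardized effect: d = |μ₁ − μ₀| / σ = |63.1 − 68.0| / 5.9 = 0.8305
Noncentrality parameter: λ = d·√n = 0.8305 × √12 = 2.8770
Two-sided α = 0.05 → critical value z_{0.025} = 1.960.
Power = Φ(λ − 1.960) + Φ(−λ − 1.960) = Φ(0.917) + Φ(-4.837) = 0.8204 + 0.0000 = 0.8204.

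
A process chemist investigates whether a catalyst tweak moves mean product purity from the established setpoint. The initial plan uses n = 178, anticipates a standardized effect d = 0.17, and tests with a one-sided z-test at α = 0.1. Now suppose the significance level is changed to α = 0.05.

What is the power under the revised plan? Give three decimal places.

Power ≈ 0.733

δ = d·√n = 0.17 × √178 = 2.2681 (unchanged). New critical value: z_{0.05} = 1.645.
Revised power = Φ(δ − 1.645) = Φ(0.623) = 0.7334.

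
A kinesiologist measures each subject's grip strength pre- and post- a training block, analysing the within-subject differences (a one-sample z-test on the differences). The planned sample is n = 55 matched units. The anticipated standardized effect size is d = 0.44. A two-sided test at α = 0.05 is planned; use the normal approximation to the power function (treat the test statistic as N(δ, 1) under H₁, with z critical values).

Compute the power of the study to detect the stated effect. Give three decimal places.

Noncentrality parameter: δ = d·√n = 0.44 × √55 = 3.2631
Two-sided α = 0.05 → critical value z_{0.025} = 1.960.
Power = Φ(δ − 1.960) + Φ(−δ − 1.960) = Φ(1.303) + Φ(-5.223) = 0.9037 + 0.0000 = 0.9037.

Power ≈ 0.904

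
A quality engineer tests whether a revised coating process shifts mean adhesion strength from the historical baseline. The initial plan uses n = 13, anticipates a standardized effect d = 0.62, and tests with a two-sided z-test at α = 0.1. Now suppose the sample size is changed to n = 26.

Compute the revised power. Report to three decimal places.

Power ≈ 0.935

With n = 26: δ = d·√n = 0.62 × √26 = 3.1614. Critical value z_{0.05} = 1.645.
Revised power = Φ(δ − 1.645) + Φ(−δ − 1.645) = Φ(1.517) + Φ(-4.806) = 0.9353 + 0.0000 = 0.9353.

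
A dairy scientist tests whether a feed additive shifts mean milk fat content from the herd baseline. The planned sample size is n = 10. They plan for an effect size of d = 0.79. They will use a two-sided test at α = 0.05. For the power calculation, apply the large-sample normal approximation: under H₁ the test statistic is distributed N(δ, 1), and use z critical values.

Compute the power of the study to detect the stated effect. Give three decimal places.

Noncentrality parameter: δ = d·√n = 0.79 × √10 = 2.4982
Critical value for a two-sided test at α = 0.05: z_{α/2} = 1.960.
Power = Φ(δ − 1.960) + Φ(−δ − 1.960) = Φ(0.538) + Φ(-4.458) = 0.7048 + 0.0000 = 0.7048.

Power ≈ 0.705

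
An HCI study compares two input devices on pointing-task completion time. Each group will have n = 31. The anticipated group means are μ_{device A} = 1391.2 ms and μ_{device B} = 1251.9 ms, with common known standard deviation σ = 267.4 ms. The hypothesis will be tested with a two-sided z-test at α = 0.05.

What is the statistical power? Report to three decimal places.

Power ≈ 0.536

Standardized effect: d = |μ_{device A} − μ_{device B}| / σ = |1391.2 − 1251.9| / 267.4 = 0.5209
Noncentrality parameter: λ = d·√(n/2) = 0.5209 × √(31/2) = 2.0510
Critical value for a two-sided test at α = 0.05: z_{α/2} = 1.960.
Power = Φ(λ − 1.960) + Φ(−λ − 1.960) = Φ(0.091) + Φ(-4.011) = 0.5362 + 0.0000 = 0.5363.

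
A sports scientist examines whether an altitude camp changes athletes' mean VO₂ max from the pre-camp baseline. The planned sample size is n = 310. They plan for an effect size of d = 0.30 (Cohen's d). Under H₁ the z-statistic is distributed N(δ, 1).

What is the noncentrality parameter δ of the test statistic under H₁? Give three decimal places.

δ ≈ 5.282

The noncentrality parameter scales effect size by the design's sample-size factor: δ = d·√n = 0.30 × √310 = 5.2820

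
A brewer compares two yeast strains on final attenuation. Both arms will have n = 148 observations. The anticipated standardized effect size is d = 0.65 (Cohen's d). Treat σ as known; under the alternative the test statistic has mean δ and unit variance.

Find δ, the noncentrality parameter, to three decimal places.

δ ≈ 5.592

δ = d·√(n/2) = 0.65 × √(148/2) = 5.5915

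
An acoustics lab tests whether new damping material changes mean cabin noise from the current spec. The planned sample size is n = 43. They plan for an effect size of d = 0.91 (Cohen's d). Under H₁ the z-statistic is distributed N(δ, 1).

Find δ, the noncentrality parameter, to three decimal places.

δ = d·√n = 0.91 × √43 = 5.9673

δ ≈ 5.967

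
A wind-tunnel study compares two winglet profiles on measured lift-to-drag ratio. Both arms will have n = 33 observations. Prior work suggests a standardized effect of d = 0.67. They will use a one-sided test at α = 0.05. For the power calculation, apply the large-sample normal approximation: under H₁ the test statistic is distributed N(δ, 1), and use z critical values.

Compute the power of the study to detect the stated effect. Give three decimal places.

Power ≈ 0.859

Noncentrality parameter: δ = d·√(n/2) = 0.67 × √(33/2) = 2.7216
One-sided α = 0.05 → critical value z_{0.05} = 1.645.
Power = Φ(δ − 1.645) = Φ(1.077) = 0.8592.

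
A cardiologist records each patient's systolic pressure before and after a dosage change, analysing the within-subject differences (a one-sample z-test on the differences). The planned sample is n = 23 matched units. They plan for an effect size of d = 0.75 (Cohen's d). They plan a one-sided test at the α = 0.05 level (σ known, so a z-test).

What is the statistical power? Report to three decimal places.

Power ≈ 0.975

Noncentrality parameter: δ = d·√n = 0.75 × √23 = 3.5969
One-sided α = 0.05 → critical value z_{0.05} = 1.645.
Power = P(Z > 1.645 − δ) = Φ(1.952) = 0.9745.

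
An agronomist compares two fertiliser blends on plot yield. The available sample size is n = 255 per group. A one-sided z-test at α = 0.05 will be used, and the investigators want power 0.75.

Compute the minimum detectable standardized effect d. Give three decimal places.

d ≈ 0.205

Required noncentrality: δ = z_{0.05} + z_{0.25} = 1.645 + 0.674 = 2.319.
δ = d·√(n/2) ⇒ d = δ/√(n/2) = 2.319/√(255/2) = 0.2054.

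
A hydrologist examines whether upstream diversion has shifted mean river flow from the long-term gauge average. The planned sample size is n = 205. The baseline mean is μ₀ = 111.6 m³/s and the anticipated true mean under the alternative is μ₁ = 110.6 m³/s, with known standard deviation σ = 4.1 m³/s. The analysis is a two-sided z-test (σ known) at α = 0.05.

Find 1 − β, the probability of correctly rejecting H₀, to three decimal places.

Standardized effect: d = |μ₁ − μ₀| / σ = |110.6 − 111.6| / 4.1 = 0.2439
Noncentrality parameter: δ = d·√n = 0.2439 × √205 = 3.4922
Critical value for a two-sided test at α = 0.05: z_{α/2} = 1.960.
Power = Φ(δ − 1.960) + Φ(−δ − 1.960) = Φ(1.532) + Φ(-5.452) = 0.9373 + 0.0000 = 0.9373.

Power ≈ 0.937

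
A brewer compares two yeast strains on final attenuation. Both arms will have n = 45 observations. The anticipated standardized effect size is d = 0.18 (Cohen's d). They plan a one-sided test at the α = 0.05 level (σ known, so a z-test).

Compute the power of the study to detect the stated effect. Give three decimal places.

Power ≈ 0.214

Noncentrality parameter: δ = d·√(n/2) = 0.18 × √(45/2) = 0.8538
Critical value for a one-sided test at α = 0.05: z_α = 1.645.
Power = P(Z > 1.645 − δ) = Φ(-0.791) = 0.2145.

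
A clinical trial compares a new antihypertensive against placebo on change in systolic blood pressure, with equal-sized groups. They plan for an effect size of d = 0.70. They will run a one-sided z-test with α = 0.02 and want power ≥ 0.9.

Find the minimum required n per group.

n = 46 per group

Set Φ(δ − 2.054) = 0.9; then δ − 2.054 = Φ⁻¹(0.9) = 1.282, giving δ = 3.335.
δ = d·√(n/2) ⇒ n = 2(δ/d)² = 2 × (3.335 / 0.70)² = 45.41.
Rounding up, n = 46 per group.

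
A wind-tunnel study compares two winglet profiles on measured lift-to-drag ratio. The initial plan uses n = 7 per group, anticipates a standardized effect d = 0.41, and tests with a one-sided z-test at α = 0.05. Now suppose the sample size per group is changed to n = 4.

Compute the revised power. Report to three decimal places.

With n = 4 per group: δ = d·√(n/2) = 0.41 × √(4/2) = 0.5798. Critical value z_{0.05} = 1.645.
Revised power = Φ(δ − 1.645) = Φ(-1.065) = 0.1434.

Power ≈ 0.143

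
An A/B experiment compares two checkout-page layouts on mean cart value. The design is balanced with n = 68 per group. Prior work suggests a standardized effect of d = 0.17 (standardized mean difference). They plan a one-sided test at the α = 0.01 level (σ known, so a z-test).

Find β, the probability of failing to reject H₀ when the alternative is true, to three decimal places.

β ≈ 0.909

Noncentrality parameter: λ = d·√(n/2) = 0.17 × √(68/2) = 0.9913
Critical value for a one-sided test at α = 0.01: z_α = 2.326.
Power = P(Z > 2.326 − λ) = Φ(-1.335) = 0.0909.
Type II error: β = 1 − power = 1 − 0.0909 = 0.9091.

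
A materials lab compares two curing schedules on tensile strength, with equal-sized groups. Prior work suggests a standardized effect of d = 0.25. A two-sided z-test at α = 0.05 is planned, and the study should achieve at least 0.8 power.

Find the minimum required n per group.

n = 252 per group

Set Φ(δ − 1.960) = 0.8; then δ − 1.960 = Φ⁻¹(0.8) = 0.842, giving δ = 2.802.
(Ignoring the negligible lower-tail rejection probability gives the usual closed-form inversion.)
δ = d·√(n/2) ⇒ n = 2(δ/d)² = 2 × (2.802 / 0.25)² = 251.16.
Rounding up, n = 252 per group.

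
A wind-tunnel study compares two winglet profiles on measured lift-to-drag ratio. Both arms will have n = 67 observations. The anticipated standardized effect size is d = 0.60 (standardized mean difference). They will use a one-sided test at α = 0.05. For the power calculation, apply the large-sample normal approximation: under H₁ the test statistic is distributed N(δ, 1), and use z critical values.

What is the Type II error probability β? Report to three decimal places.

β ≈ 0.034

Noncentrality parameter: δ = d·√(n/2) = 0.60 × √(67/2) = 3.4728
Critical value for a one-sided test at α = 0.05: z_α = 1.645.
Power = Φ(δ − 1.645) = Φ(1.828) = 0.9662.
Type II error: β = 1 − power = 1 − 0.9662 = 0.0338.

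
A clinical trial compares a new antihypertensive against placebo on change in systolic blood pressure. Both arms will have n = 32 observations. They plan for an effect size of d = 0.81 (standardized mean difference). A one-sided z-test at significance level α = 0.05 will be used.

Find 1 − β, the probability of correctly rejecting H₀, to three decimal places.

Power ≈ 0.945

Noncentrality parameter: λ = d·√(n/2) = 0.81 × √(32/2) = 3.2400
Critical value for a one-sided test at α = 0.05: z_α = 1.645.
Power = Φ(λ − 1.645) = Φ(1.595) = 0.9447.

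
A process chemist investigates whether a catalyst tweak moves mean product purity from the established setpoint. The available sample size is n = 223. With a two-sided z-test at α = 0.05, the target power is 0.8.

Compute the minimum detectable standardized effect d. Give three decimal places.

d ≈ 0.188

Need Φ(δ − 1.960) = 0.8, so δ = 1.960 + 0.842 = 2.802.
(Lower-tail contribution to power is negligible for δ > 0.)
δ = d·√n ⇒ d = δ/√n = 2.802/√223 = 0.1876.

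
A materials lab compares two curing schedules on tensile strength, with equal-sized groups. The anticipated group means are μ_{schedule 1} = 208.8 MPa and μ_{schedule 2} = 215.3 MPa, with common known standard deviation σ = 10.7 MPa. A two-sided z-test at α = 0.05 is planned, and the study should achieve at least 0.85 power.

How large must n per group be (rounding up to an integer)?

Standardized effect: d = |μ_{schedule 1} − μ_{schedule 2}| / σ = |208.8 − 215.3| / 10.7 = 0.6075
Set Φ(δ − 1.960) = 0.85; then δ − 1.960 = Φ⁻¹(0.85) = 1.036, giving δ = 2.996.
(Ignoring the negligible lower-tail rejection probability gives the usual closed-form inversion.)
δ = d·√(n/2) ⇒ n = 2(δ/d)² = 2 × (2.996 / 0.6075)² = 48.66.
Rounding up, n = 49 per group.

n = 49 per group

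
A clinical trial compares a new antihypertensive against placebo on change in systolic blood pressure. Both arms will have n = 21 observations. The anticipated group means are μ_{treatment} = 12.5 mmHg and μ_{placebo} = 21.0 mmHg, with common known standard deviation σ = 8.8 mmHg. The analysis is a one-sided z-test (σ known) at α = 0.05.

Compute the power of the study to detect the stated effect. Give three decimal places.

Power ≈ 0.931

Standardized effect: d = |μ_{treatment} − μ_{placebo}| / σ = |12.5 − 21.0| / 8.8 = 0.9659
Noncentrality parameter: δ = d·√(n/2) = 0.9659 × √(21/2) = 3.1299
Critical value for a one-sided test at α = 0.05: z_α = 1.645.
Power = Φ(δ − 1.645) = Φ(1.485) = 0.9312.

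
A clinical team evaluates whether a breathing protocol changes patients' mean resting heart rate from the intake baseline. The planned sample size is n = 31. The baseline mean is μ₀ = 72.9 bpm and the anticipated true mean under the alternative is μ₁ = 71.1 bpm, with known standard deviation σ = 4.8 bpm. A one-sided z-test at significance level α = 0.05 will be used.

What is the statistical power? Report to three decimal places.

Standardized effect: d = |μ₁ − μ₀| / σ = |71.1 − 72.9| / 4.8 = 0.3750
Noncentrality parameter: δ = d·√n = 0.3750 × √31 = 2.0879
One-sided α = 0.05 → critical value z_{0.05} = 1.645.
Power = P(Z > 1.645 − δ) = Φ(0.443) = 0.6711.

Power ≈ 0.671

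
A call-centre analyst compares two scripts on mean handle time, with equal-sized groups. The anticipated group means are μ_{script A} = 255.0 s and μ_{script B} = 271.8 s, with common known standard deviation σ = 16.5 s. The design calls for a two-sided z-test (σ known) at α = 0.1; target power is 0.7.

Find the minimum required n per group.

n = 10 per group

Standardized effect: d = |μ_{script A} − μ_{script B}| / σ = |255.0 − 271.8| / 16.5 = 1.0182
Set Φ(δ − 1.645) = 0.7; then δ − 1.645 = Φ⁻¹(0.7) = 0.524, giving δ = 2.169.
(The Φ(−δ − z_{α/2}) term is vanishingly small for δ > 0 and is dropped in the standard sample-size formula.)
δ = d·√(n/2) ⇒ n = 2(δ/d)² = 2 × (2.169 / 1.0182)² = 9.08.
Round up to the next whole unit.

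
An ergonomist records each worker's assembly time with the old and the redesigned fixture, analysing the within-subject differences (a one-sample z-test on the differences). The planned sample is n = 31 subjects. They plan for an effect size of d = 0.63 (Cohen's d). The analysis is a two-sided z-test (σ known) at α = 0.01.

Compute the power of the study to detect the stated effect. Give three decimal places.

Noncentrality parameter: λ = d·√n = 0.63 × √31 = 3.5077
Critical value for a two-sided test at α = 0.01: z_{α/2} = 2.576.
Power = Φ(λ − 2.576) + Φ(−λ − 2.576) = Φ(0.932) + Φ(-6.084) = 0.8243 + 0.0000 = 0.8243.

Power ≈ 0.824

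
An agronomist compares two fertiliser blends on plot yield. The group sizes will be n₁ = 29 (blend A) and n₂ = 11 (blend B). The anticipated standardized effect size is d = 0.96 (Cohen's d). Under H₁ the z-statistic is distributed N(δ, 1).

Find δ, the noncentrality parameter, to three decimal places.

δ ≈ 2.711

The noncentrality parameter scales effect size by the design's sample-size factor: δ = d / √(1/n₁ + 1/n₂) = 0.96 / √(1/29 + 1/11) = 2.7110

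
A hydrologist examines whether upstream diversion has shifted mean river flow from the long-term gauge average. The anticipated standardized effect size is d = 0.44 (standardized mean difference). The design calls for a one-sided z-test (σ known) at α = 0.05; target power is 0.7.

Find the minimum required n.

n = 25

For power 0.7 need Φ(δ − z_{0.05}) = 0.7, so δ = z_{0.05} + z_{0.30} = 1.645 + 0.524 = 2.169.
δ = d·√n ⇒ n = (δ/d)² = (2.169 / 0.44)² = 24.31.
Rounding up, n = 25.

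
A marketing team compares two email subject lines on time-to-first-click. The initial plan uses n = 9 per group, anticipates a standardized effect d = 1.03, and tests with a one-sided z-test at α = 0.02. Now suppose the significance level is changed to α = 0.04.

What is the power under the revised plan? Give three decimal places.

δ = d·√(n/2) = 1.03 × √(9/2) = 2.1850 (unchanged). New critical value: z_{0.04} = 1.751.
Revised power = Φ(δ − 1.751) = Φ(0.434) = 0.6680.

Power ≈ 0.668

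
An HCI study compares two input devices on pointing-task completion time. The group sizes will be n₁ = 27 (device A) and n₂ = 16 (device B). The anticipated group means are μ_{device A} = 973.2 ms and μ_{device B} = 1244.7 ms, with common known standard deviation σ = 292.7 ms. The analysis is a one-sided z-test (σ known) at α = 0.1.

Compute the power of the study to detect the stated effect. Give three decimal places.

Power ≈ 0.951

Standardized effect: d = |μ_{device A} − μ_{device B}| / σ = |973.2 − 1244.7| / 292.7 = 0.9276
Noncentrality parameter: δ = d / √(1/n₁ + 1/n₂) = 0.9276 / √(1/27 + 1/16) = 2.9401
Critical value for a one-sided test at α = 0.1: z_α = 1.282.
Power = Φ(δ − 1.282) = Φ(1.658) = 0.9514.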